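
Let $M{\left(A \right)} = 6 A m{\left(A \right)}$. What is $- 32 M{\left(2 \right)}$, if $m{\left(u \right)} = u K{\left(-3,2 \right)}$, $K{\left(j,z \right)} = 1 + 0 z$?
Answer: $-768$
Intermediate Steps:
$K{\left(j,z \right)} = 1$ ($K{\left(j,z \right)} = 1 + 0 = 1$)
$m{\left(u \right)} = u$ ($m{\left(u \right)} = u 1 = u$)
$M{\left(A \right)} = 6 A^{2}$ ($M{\left(A \right)} = 6 A A = 6 A^{2}$)
$- 32 M{\left(2 \right)} = - 32 \cdot 6 \cdot 2^{2} = - 32 \cdot 6 \cdot 4 = \left(-32\right) 24 = -768$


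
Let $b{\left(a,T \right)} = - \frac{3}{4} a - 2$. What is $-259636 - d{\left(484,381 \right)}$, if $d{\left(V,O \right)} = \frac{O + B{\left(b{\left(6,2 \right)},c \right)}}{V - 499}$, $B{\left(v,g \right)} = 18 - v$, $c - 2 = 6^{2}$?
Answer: $- \frac{7788269}{30} \approx -2.5961 \cdot 10^{5}$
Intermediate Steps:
$b{\left(a,T \right)} = -2 - \frac{3 a}{4}$ ($b{\left(a,T \right)} = \left(-3\right) \frac{1}{4} a - 2 = - \frac{3 a}{4} - 2 = -2 - \frac{3 a}{4}$)
$c = 38$ ($c = 2 + 6^{2} = 2 + 36 = 38$)
$d{\left(V,O \right)} = \frac{\frac{49}{2} + O}{-499 + V}$ ($d{\left(V,O \right)} = \frac{O + \left(18 - \left(-2 - \frac{9}{2}\right)\right)}{V - 499} = \frac{O + \left(18 - \left(-2 - \frac{9}{2}\right)\right)}{-499 + V} = \frac{O + \left(18 - - \frac{13}{2}\right)}{-499 + V} = \frac{O + \left(18 + \frac{13}{2}\right)}{-499 + V} = \frac{O + \frac{49}{2}}{-499 + V} = \frac{\frac{49}{2} + O}{-499 + V}$)
$-259636 - d{\left(484,381 \right)} = -259636 - \frac{\frac{49}{2} + 381}{-499 + 484} = -259636 - \frac{1}{-15} \cdot \frac{811}{2} = -259636 - \left(- \frac{1}{15}\right) \frac{811}{2} = -259636 - - \frac{811}{30} = -259636 + \frac{811}{30} = - \frac{7788269}{30}$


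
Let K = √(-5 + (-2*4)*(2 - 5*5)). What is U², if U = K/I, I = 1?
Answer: 179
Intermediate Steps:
K = √179 (K = √(-5 - 8*(2 - 25)) = √(-5 - 8*(-23)) = √(-5 + 184) = √179 ≈ 13.379)
U = √179 (U = √179/1 = 1*√179 = √179 ≈ 13.379)
U² = (√179)² = 179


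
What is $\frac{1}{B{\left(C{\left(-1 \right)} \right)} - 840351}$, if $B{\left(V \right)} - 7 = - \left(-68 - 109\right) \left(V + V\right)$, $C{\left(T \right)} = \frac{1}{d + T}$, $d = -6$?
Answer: $- \frac{7}{5882762} \approx -1.1899 \cdot 10^{-6}$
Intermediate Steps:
$C{\left(T \right)} = \frac{1}{-6 + T}$
$B{\left(V \right)} = 7 + 354 V$ ($B{\left(V \right)} = 7 - \left(-68 - 109\right) \left(V + V\right) = 7 - - 177 \cdot 2 V = 7 - - 354 V = 7 + 354 V$)
$\frac{1}{B{\left(C{\left(-1 \right)} \right)} - 840351} = \frac{1}{\left(7 + \frac{354}{-6 - 1}\right) - 840351} = \frac{1}{\left(7 + \frac{354}{-7}\right) - 840351} = \frac{1}{\left(7 + 354 \left(- \frac{1}{7}\right)\right) - 840351} = \frac{1}{\left(7 - \frac{354}{7}\right) - 840351} = \frac{1}{- \frac{305}{7} - 840351} = \frac{1}{- \frac{5882762}{7}} = - \frac{7}{5882762}$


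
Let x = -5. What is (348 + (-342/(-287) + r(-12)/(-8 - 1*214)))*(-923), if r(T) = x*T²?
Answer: -3454333038/10619 ≈ -3.2530e+5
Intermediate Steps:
r(T) = -5*T²
(348 + (-342/(-287) + r(-12)/(-8 - 1*214)))*(-923) = (348 + (-342/(-287) + (-5*(-12)²)/(-8 - 1*214)))*(-923) = (348 + (-342*(-1/287) + (-5*144)/(-8 - 214)))*(-923) = (348 + (342/287 - 720/(-222)))*(-923) = (348 + (342/287 - 720*(-1/222)))*(-923) = (348 + (342/287 + 120/37))*(-923) = (348 + 47094/10619)*(-923) = (3742506/10619)*(-923) = -3454333038/10619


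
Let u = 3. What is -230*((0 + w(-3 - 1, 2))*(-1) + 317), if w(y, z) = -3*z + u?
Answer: -73600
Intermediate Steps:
w(y, z) = 3 - 3*z (w(y, z) = -3*z + 3 = 3 - 3*z)
-230*((0 + w(-3 - 1, 2))*(-1) + 317) = -230*((0 + (3 - 3*2))*(-1) + 317) = -230*((0 + (3 - 6))*(-1) + 317) = -230*((0 - 3)*(-1) + 317) = -230*(-3*(-1) + 317) = -230*(3 + 317) = -230*320 = -73600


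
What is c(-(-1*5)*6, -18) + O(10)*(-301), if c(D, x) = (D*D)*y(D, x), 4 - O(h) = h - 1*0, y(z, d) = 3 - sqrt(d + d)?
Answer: 4506 - 5400*I ≈ 4506.0 - 5400.0*I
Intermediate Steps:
y(z, d) = 3 - sqrt(2)*sqrt(d) (y(z, d) = 3 - sqrt(2*d) = 3 - sqrt(2)*sqrt(d))
O(h) = 4 - h (O(h) = 4 - (h - 1*0) = 4 - (h + 0) = 4 - h)
c(D, x) = D**2*(3 - sqrt(2)*sqrt(x)) (c(D, x) = (D*D)*(3 - sqrt(2)*sqrt(x)) = D**2*(3 - sqrt(2)*sqrt(x)))
c(-(-1*5)*6, -18) + O(10)*(-301) = (-(-1*5)*6)**2*(3 - sqrt(2)*sqrt(-18)) + (4 - 1*10)*(-301) = (-(-5)*6)**2*(3 - sqrt(2)*3*I*sqrt(2)) + (4 - 10)*(-301) = (-1*(-30))**2*(3 - 6*I) - 6*(-301) = 30**2*(3 - 6*I) + 1806 = 900*(3 - 6*I) + 1806 = (2700 - 5400*I) + 1806 = 4506 - 5400*I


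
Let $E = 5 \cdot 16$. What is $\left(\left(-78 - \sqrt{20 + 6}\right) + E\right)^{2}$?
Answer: $\left(2 - \sqrt{26}\right)^{2} \approx 9.6039$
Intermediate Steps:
$E = 80$
$\left(\left(-78 - \sqrt{20 + 6}\right) + E\right)^{2} = \left(\left(-78 - \sqrt{20 + 6}\right) + 80\right)^{2} = \left(\left(-78 - \sqrt{26}\right) + 80\right)^{2} = \left(2 - \sqrt{26}\right)^{2}$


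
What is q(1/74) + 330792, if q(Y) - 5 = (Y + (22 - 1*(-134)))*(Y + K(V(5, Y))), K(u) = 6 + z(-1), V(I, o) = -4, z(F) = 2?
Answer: 1818290557/5476 ≈ 3.3205e+5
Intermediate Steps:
K(u) = 8 (K(u) = 6 + 2 = 8)
q(Y) = 5 + (8 + Y)*(156 + Y) (q(Y) = 5 + (Y + (22 - 1*(-134)))*(Y + 8) = 5 + (Y + (22 + 134))*(8 + Y) = 5 + (Y + 156)*(8 + Y) = 5 + (156 + Y)*(8 + Y) = 5 + (8 + Y)*(156 + Y))
q(1/74) + 330792 = (1253 + (1/74)**2 + 164/74) + 330792 = (1253 + (1/74)**2 + 164*(1/74)) + 330792 = (1253 + 1/5476 + 82/37) + 330792 = 6873565/5476 + 330792 = 1818290557/5476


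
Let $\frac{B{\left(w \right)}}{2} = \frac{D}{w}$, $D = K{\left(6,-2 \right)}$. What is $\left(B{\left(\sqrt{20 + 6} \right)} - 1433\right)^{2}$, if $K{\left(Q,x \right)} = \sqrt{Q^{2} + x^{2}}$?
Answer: $\frac{26695437}{13} - \frac{11464 \sqrt{65}}{13} \approx 2.0464 \cdot 10^{6}$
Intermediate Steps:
$D = 2 \sqrt{10}$ ($D = \sqrt{6^{2} + \left(-2\right)^{2}} = \sqrt{36 + 4} = \sqrt{40} = 2 \sqrt{10} \approx 6.3246$)
$B{\left(w \right)} = \frac{4 \sqrt{10}}{w}$ ($B{\left(w \right)} = 2 \frac{2 \sqrt{10}}{w} = \frac{4 \sqrt{10}}{w}$)
$\left(B{\left(\sqrt{20 + 6} \right)} - 1433\right)^{2} = \left(\frac{4 \sqrt{10}}{\sqrt{20 + 6}} - 1433\right)^{2} = \left(\frac{4 \sqrt{10}}{\sqrt{26}} - 1433\right)^{2} = \left(4 \sqrt{10} \frac{\sqrt{26}}{26} - 1433\right)^{2} = \left(\frac{4 \sqrt{65}}{13} - 1433\right)^{2} = \left(-1433 + \frac{4 \sqrt{65}}{13}\right)^{2}$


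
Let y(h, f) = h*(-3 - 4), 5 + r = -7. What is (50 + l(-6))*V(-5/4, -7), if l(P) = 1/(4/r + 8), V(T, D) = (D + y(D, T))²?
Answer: 2033892/23 ≈ 88430.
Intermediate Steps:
r = -12 (r = -5 - 7 = -12)
y(h, f) = -7*h (y(h, f) = h*(-7) = -7*h)
V(T, D) = 36*D² (V(T, D) = (D - 7*D)² = (-6*D)² = 36*D²)
l(P) = 3/23 (l(P) = 1/(4/(-12) + 8) = 1/(4*(-1/12) + 8) = 1/(-⅓ + 8) = 1/(23/3) = 3/23)
(50 + l(-6))*V(-5/4, -7) = (50 + 3/23)*(36*(-7)²) = 1153*(36*49)/23 = (1153/23)*1764 = 2033892/23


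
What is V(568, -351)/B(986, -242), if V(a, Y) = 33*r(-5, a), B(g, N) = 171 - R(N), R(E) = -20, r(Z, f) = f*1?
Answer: 18744/191 ≈ 98.136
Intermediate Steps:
r(Z, f) = f
B(g, N) = 191 (B(g, N) = 171 - 1*(-20) = 171 + 20 = 191)
V(a, Y) = 33*a
V(568, -351)/B(986, -242) = (33*568)/191 = 18744*(1/191) = 18744/191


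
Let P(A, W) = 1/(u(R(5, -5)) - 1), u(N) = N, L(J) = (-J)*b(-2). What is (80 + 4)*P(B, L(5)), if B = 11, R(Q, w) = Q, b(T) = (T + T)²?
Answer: 21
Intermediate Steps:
b(T) = 4*T² (b(T) = (2*T)² = 4*T²)
L(J) = -16*J (L(J) = (-J)*(4*(-2)²) = (-J)*(4*4) = -J*16 = -16*J)
P(A, W) = ¼ (P(A, W) = 1/(5 - 1) = 1/4 = ¼)
(80 + 4)*P(B, L(5)) = (80 + 4)*(¼) = 84*(¼) = 21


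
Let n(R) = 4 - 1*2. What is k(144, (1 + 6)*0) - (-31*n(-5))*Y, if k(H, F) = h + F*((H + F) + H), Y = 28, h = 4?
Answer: 1740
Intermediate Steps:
n(R) = 2 (n(R) = 4 - 2 = 2)
k(H, F) = 4 + F*(F + 2*H) (k(H, F) = 4 + F*((H + F) + H) = 4 + F*((F + H) + H) = 4 + F*(F + 2*H))
k(144, (1 + 6)*0) - (-31*n(-5))*Y = (4 + ((1 + 6)*0)**2 + 2*((1 + 6)*0)*144) - (-31*2)*28 = (4 + (7*0)**2 + 2*(7*0)*144) - (-62)*28 = (4 + 0**2 + 2*0*144) - 1*(-1736) = (4 + 0 + 0) + 1736 = 4 + 1736 = 1740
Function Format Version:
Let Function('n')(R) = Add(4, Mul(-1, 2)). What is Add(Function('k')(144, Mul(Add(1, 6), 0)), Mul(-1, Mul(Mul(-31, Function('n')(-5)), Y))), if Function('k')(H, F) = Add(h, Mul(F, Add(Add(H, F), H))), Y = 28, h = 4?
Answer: 1740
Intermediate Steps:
Function('n')(R) = 2 (Function('n')(R) = Add(4, -2) = 2)
Function('k')(H, F) = Add(4, Mul(F, Add(F, Mul(2, H)))) (Function('k')(H, F) = Add(4, Mul(F, Add(Add(H, F), H))) = Add(4, Mul(F, Add(Add(F, H), H))) = Add(4, Mul(F, Add(F, Mul(2, H)))))
Add(Function('k')(144, Mul(Add(1, 6), 0)), Mul(-1, Mul(Mul(-31, Function('n')(-5)), Y))) = Add(Add(4, Pow(Mul(Add(1, 6), 0), 2), Mul(2, Mul(Add(1, 6), 0), 144)), Mul(-1, Mul(Mul(-31, 2), 28))) = Add(Add(4, Pow(Mul(7, 0), 2), Mul(2, Mul(7, 0), 144)), Mul(-1, Mul(-62, 28))) = Add(Add(4, Pow(0, 2), Mul(2, 0, 144)), Mul(-1, -1736)) = Add(Add(4, 0, 0), 1736) = Add(4, 1736) = 1740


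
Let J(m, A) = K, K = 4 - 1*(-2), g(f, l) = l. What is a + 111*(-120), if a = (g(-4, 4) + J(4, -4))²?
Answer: -13220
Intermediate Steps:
K = 6 (K = 4 + 2 = 6)
J(m, A) = 6
a = 100 (a = (4 + 6)² = 10² = 100)
a + 111*(-120) = 100 + 111*(-120) = 100 - 13320 = -13220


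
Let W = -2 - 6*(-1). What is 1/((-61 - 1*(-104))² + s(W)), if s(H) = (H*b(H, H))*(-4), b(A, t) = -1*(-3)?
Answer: 1/1801 ≈ 0.00055525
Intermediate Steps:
b(A, t) = 3
W = 4 (W = -2 + 6 = 4)
s(H) = -12*H (s(H) = (H*3)*(-4) = (3*H)*(-4) = -12*H)
1/((-61 - 1*(-104))² + s(W)) = 1/((-61 - 1*(-104))² - 12*4) = 1/((-61 + 104)² - 48) = 1/(43² - 48) = 1/(1849 - 48) = 1/1801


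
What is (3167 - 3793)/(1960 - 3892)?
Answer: 313/966 ≈ 0.32402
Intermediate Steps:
(3167 - 3793)/(1960 - 3892) = -626/(-1932) = -626*(-1/1932) = 313/966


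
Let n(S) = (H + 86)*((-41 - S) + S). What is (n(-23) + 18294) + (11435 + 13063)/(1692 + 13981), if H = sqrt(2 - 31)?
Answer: 231483362/15673 - 41*I*sqrt(29) ≈ 14770.0 - 220.79*I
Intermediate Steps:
H = I*sqrt(29) (H = sqrt(-29) = I*sqrt(29) ≈ 5.3852*I)
n(S) = -3526 - 41*I*sqrt(29) (n(S) = (I*sqrt(29) + 86)*((-41 - S) + S) = (86 + I*sqrt(29))*(-41) = -3526 - 41*I*sqrt(29))
(n(-23) + 18294) + (11435 + 13063)/(1692 + 13981) = ((-3526 - 41*I*sqrt(29)) + 18294) + (11435 + 13063)/(1692 + 13981) = (14768 - 41*I*sqrt(29)) + 24498/15673 = 231483362/15673 - 41*I*sqrt(29)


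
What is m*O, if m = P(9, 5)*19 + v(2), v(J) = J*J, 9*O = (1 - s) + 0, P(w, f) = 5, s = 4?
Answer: -33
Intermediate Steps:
O = -⅓ (O = ((1 - 1*4) + 0)/9 = ((1 - 4) + 0)/9 = (-3 + 0)/9 = (⅑)*(-3) = -⅓ ≈ -0.33333)
v(J) = J²
m = 99 (m = 5*19 + 2² = 95 + 4 = 99)
m*O = 99*(-⅓) = -33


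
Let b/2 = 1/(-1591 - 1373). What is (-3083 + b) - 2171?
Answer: -7786429/1482 ≈ -5254.0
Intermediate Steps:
b = -1/1482 (b = 2/(-1591 - 1373) = 2/(-2964) = 2*(-1/2964) = -1/1482 ≈ -0.00067476)
(-3083 + b) - 2171 = (-3083 - 1/1482) - 2171 = -4569007/1482 - 2171 = -7786429/1482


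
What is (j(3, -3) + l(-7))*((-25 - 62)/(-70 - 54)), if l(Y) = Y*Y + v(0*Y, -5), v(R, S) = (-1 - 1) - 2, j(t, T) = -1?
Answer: 957/31 ≈ 30.871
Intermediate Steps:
v(R, S) = -4 (v(R, S) = -2 - 2 = -4)
l(Y) = -4 + Y**2 (l(Y) = Y*Y - 4 = Y**2 - 4 = -4 + Y**2)
(j(3, -3) + l(-7))*((-25 - 62)/(-70 - 54)) = (-1 + (-4 + (-7)**2))*((-25 - 62)/(-70 - 54)) = (-1 + (-4 + 49))*(-87/(-124)) = (-1 + 45)*(-87*(-1/124)) = 44*(87/124) = 957/31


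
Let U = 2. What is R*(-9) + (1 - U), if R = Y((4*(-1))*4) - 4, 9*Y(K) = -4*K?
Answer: -29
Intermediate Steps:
Y(K) = -4*K/9 (Y(K) = (-4*K)/9 = -4*K/9)
R = 28/9 (R = -4*4*(-1)*4/9 - 4 = -(-16)*4/9 - 4 = -4/9*(-16) - 4 = 64/9 - 4 = 28/9 ≈ 3.1111)
R*(-9) + (1 - U) = (28/9)*(-9) + (1 - 1*2) = -28 + (1 - 2) = -28 - 1 = -29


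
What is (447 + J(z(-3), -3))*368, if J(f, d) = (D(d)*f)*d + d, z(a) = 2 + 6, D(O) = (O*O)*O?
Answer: 401856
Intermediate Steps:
D(O) = O³ (D(O) = O²*O = O³)
z(a) = 8
J(f, d) = d + f*d⁴ (J(f, d) = (d³*f)*d + d = (f*d³)*d + d = f*d⁴ + d = d + f*d⁴)
(447 + J(z(-3), -3))*368 = (447 + (-3 + 8*(-3)⁴))*368 = (447 + (-3 + 8*81))*368 = (447 + (-3 + 648))*368 = (447 + 645)*368 = 1092*368 = 401856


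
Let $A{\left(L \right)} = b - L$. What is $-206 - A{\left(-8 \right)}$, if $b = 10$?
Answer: $-224$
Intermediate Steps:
$A{\left(L \right)} = 10 - L$
$-206 - A{\left(-8 \right)} = -206 - \left(10 - -8\right) = -206 - \left(10 + 8\right) = -206 - 18 = -224$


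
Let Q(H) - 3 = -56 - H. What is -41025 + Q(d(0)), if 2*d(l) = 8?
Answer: -41082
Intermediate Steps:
d(l) = 4 (d(l) = (½)*8 = 4)
Q(H) = -53 - H (Q(H) = 3 + (-56 - H) = -53 - H)
-41025 + Q(d(0)) = -41025 + (-53 - 1*4) = -41025 + (-53 - 4) = -41025 - 57 = -41082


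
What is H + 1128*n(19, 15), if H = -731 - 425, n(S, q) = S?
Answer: 20276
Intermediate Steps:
H = -1156
H + 1128*n(19, 15) = -1156 + 1128*19 = -1156 + 21432 = 20276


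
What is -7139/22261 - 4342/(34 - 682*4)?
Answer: 38712398/29985567 ≈ 1.2910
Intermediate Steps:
-7139/22261 - 4342/(34 - 682*4) = -7139*1/22261 - 4342/(34 - 62*44) = -7139/22261 - 4342/(34 - 2728) = -7139/22261 - 4342/(-2694) = -7139/22261 - 4342*(-1/2694) = -7139/22261 + 2171/1347 = 38712398/29985567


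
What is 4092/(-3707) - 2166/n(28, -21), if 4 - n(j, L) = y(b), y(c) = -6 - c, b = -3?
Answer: -732546/2359 ≈ -310.53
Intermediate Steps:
n(j, L) = 7 (n(j, L) = 4 - (-6 - 1*(-3)) = 4 - (-6 + 3) = 4 - 1*(-3) = 4 + 3 = 7)
4092/(-3707) - 2166/n(28, -21) = 4092/(-3707) - 2166/7 = 4092*(-1/3707) - 2166*1/7 = -372/337 - 2166/7 = -732546/2359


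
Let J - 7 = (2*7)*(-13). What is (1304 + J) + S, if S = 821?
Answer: 1950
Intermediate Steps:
J = -175 (J = 7 + (2*7)*(-13) = 7 + 14*(-13) = 7 - 182 = -175)
(1304 + J) + S = (1304 - 175) + 821 = 1129 + 821 = 1950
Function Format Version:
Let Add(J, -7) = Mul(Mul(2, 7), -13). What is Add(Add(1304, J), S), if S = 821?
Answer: 1950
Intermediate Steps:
J = -175 (J = Add(7, Mul(Mul(2, 7), -13)) = Add(7, Mul(14, -13)) = Add(7, -182) = -175)
Add(Add(1304, J), S) = Add(Add(1304, -175), 821) = Add(1129, 821) = 1950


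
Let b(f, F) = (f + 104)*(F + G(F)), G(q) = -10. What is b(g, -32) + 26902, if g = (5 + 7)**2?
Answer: 16486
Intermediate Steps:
g = 144 (g = 12**2 = 144)
b(f, F) = (-10 + F)*(104 + f) (b(f, F) = (f + 104)*(F - 10) = (104 + f)*(-10 + F) = (-10 + F)*(104 + f))
b(g, -32) + 26902 = (-1040 - 10*144 + 104*(-32) - 32*144) + 26902 = (-1040 - 1440 - 3328 - 4608) + 26902 = -10416 + 26902 = 16486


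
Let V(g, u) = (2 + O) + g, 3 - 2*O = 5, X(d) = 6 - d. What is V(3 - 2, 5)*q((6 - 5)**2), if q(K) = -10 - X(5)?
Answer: -22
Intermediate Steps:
O = -1 (O = 3/2 - 1/2*5 = 3/2 - 5/2 = -1)
q(K) = -11 (q(K) = -10 - (6 - 1*5) = -10 - (6 - 5) = -10 - 1*1 = -10 - 1 = -11)
V(g, u) = 1 + g (V(g, u) = (2 - 1) + g = 1 + g)
V(3 - 2, 5)*q((6 - 5)**2) = (1 + (3 - 2))*(-11) = (1 + 1)*(-11) = 2*(-11) = -22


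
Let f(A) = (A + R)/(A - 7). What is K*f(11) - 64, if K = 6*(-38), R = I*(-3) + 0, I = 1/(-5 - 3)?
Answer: -5699/8 ≈ -712.38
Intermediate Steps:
I = -⅛ (I = 1/(-8) = -⅛ ≈ -0.12500)
R = 3/8 (R = -⅛*(-3) + 0 = 3/8 + 0 = 3/8 ≈ 0.37500)
f(A) = (3/8 + A)/(-7 + A) (f(A) = (A + 3/8)/(A - 7) = (3/8 + A)/(-7 + A))
K = -228
K*f(11) - 64 = -228*(3/8 + 11)/(-7 + 11) - 64 = -228*91/(4*8) - 64 = -57*91/8 - 64 = -228*91/32 - 64 = -5187/8 - 64 = -5699/8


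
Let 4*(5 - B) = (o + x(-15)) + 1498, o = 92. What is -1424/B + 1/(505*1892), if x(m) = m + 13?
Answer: 170071929/46817540 ≈ 3.6327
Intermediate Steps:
x(m) = 13 + m
B = -392 (B = 5 - ((92 + (13 - 15)) + 1498)/4 = 5 - ((92 - 2) + 1498)/4 = 5 - (90 + 1498)/4 = 5 - ¼*1588 = 5 - 397 = -392)
-1424/B + 1/(505*1892) = -1424/(-392) + 1/(505*1892) = -1424*(-1/392) + (1/505)*(1/1892) = 178/49 + 1/955460 = 170071929/46817540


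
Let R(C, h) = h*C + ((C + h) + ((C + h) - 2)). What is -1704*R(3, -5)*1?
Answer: 35784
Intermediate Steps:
R(C, h) = -2 + 2*C + 2*h + C*h (R(C, h) = C*h + ((C + h) + (-2 + C + h)) = C*h + (-2 + 2*C + 2*h) = -2 + 2*C + 2*h + C*h)
-1704*R(3, -5)*1 = -1704*(-2 + 2*3 + 2*(-5) + 3*(-5))*1 = -1704*(-2 + 6 - 10 - 15)*1 = -1704*(-21)*1 = 35784*1 = 35784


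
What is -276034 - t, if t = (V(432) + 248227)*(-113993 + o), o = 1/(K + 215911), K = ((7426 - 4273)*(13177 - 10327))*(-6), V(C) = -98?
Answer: 1518899020228949636/53700389 ≈ 2.8285e+10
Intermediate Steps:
K = -53916300 (K = (3153*2850)*(-6) = 8986050*(-6) = -53916300)
o = -1/53700389 (o = 1/(-53916300 + 215911) = 1/(-53700389) = -1/53700389 ≈ -1.8622e-8)
t = -1518913843362126862/53700389 (t = (-98 + 248227)*(-113993 - 1/53700389) = 248129*(-6121468443278/53700389) = -1518913843362126862/53700389 ≈ -2.8285e+10)
-276034 - t = -276034 - 1*(-1518913843362126862/53700389) = -276034 + 1518913843362126862/53700389 = 1518899020228949636/53700389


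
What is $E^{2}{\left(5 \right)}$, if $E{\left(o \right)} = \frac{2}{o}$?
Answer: $\frac{4}{25} \approx 0.16$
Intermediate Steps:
$E^{2}{\left(5 \right)} = \left(\frac{2}{5}\right)^{2} = \frac{4}{25}$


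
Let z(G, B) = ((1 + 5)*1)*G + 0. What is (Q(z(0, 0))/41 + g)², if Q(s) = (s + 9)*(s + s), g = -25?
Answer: 625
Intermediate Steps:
z(G, B) = 6*G (z(G, B) = (6*1)*G + 0 = 6*G + 0 = 6*G)
Q(s) = 2*s*(9 + s) (Q(s) = (9 + s)*(2*s) = 2*s*(9 + s))
(Q(z(0, 0))/41 + g)² = ((2*(6*0)*(9 + 6*0))/41 - 25)² = ((2*0*(9 + 0))*(1/41) - 25)² = ((2*0*9)*(1/41) - 25)² = (0*(1/41) - 25)² = (0 - 25)² = (-25)² = 625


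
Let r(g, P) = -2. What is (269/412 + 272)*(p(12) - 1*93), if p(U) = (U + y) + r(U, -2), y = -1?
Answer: -2358993/103 ≈ -22903.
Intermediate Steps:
p(U) = -3 + U (p(U) = (U - 1) - 2 = (-1 + U) - 2 = -3 + U)
(269/412 + 272)*(p(12) - 1*93) = (269/412 + 272)*((-3 + 12) - 1*93) = (269*(1/412) + 272)*(9 - 93) = (269/412 + 272)*(-84) = (112333/412)*(-84) = -2358993/103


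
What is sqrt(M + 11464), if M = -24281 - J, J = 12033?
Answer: 5*I*sqrt(994) ≈ 157.64*I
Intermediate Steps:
M = -36314 (M = -24281 - 1*12033 = -24281 - 12033 = -36314)
sqrt(M + 11464) = sqrt(-36314 + 11464) = sqrt(-24850) = 5*I*sqrt(994)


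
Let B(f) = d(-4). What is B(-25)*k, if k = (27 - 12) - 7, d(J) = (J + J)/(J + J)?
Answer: 8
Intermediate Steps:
d(J) = 1 (d(J) = (2*J)/((2*J)) = (2*J)*(1/(2*J)) = 1)
k = 8 (k = 15 - 7 = 8)
B(f) = 1
B(-25)*k = 1*8 = 8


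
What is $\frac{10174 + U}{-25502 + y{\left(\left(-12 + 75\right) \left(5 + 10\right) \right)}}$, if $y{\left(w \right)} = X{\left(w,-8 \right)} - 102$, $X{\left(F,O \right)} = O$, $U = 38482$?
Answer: $- \frac{12164}{6403} \approx -1.8997$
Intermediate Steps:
$y{\left(w \right)} = -110$ ($y{\left(w \right)} = -8 - 102 = -110$)
$\frac{10174 + U}{-25502 + y{\left(\left(-12 + 75\right) \left(5 + 10\right) \right)}} = \frac{10174 + 38482}{-25502 - 110} = \frac{48656}{-25612} = 48656 \left(- \frac{1}{25612}\right) = - \frac{12164}{6403}$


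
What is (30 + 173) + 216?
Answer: 419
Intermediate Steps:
(30 + 173) + 216 = 203 + 216 = 419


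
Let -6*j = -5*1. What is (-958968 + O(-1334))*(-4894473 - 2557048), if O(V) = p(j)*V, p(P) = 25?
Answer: 7394278415678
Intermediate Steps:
j = 5/6 (j = -(-5)/6 = -1/6*(-5) = 5/6 ≈ 0.83333)
O(V) = 25*V
(-958968 + O(-1334))*(-4894473 - 2557048) = (-958968 + 25*(-1334))*(-4894473 - 2557048) = (-958968 - 33350)*(-7451521) = -992318*(-7451521) = 7394278415678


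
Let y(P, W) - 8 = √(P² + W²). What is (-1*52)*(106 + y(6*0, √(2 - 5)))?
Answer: -5928 - 52*I*√3 ≈ -5928.0 - 90.067*I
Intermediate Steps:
y(P, W) = 8 + √(P² + W²)
(-1*52)*(106 + y(6*0, √(2 - 5))) = (-1*52)*(106 + (8 + √((6*0)² + (√(2 - 5))²))) = -52*(106 + (8 + √(0² + (√(-3))²))) = -52*(106 + (8 + √(0 + (I*√3)²))) = -52*(106 + (8 + √(0 - 3))) = -52*(106 + (8 + √(-3))) = -52*(106 + (8 + I*√3)) = -52*(114 + I*√3) = -5928 - 52*I*√3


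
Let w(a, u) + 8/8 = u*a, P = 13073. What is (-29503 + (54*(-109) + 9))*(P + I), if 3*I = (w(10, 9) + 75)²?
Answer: -2339148700/3 ≈ -7.7972e+8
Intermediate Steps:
w(a, u) = -1 + a*u (w(a, u) = -1 + u*a = -1 + a*u)
I = 26896/3 (I = ((-1 + 10*9) + 75)²/3 = ((-1 + 90) + 75)²/3 = (89 + 75)²/3 = (⅓)*164² = (⅓)*26896 = 26896/3 ≈ 8965.3)
(-29503 + (54*(-109) + 9))*(P + I) = (-29503 + (54*(-109) + 9))*(13073 + 26896/3) = (-29503 + (-5886 + 9))*(66115/3) = (-29503 - 5877)*(66115/3) = -35380*66115/3 = -2339148700/3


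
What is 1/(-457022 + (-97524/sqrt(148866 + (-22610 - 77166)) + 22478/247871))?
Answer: -172302469995858550595/78745930773338405335544978 + 1497969435820221*sqrt(49090)/157491861546676810671089956 ≈ -2.1860e-6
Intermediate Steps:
1/(-457022 + (-97524/sqrt(148866 + (-22610 - 77166)) + 22478/247871)) = 1/(-457022 + (-97524/sqrt(148866 - 99776) + 22478*(1/247871))) = 1/(-457022 + (-97524*sqrt(49090)/49090 + 22478/247871)) = 1/(-457022 + (-48762*sqrt(49090)/24545 + 22478/247871)) = 1/(-457022 + (22478/247871 - 48762*sqrt(49090)/24545)) = 1/(-113282477684/247871 - 48762*sqrt(49090)/24545)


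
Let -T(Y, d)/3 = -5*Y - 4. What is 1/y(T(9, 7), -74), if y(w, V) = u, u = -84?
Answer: -1/84 ≈ -0.011905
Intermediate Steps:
T(Y, d) = 12 + 15*Y (T(Y, d) = -3*(-5*Y - 4) = -3*(-4 - 5*Y) = 12 + 15*Y)
y(w, V) = -84
1/y(T(9, 7), -74) = 1/(-84) = -1/84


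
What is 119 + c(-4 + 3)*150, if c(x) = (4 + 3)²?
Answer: 7469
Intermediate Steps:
c(x) = 49 (c(x) = 7² = 49)
119 + c(-4 + 3)*150 = 119 + 49*150 = 119 + 7350 = 7469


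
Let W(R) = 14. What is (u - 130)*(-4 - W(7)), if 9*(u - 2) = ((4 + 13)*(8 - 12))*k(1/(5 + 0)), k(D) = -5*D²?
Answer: 11384/5 ≈ 2276.8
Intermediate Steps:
u = 158/45 (u = 2 + (((4 + 13)*(8 - 12))*(-5/(5 + 0)²))/9 = 2 + ((17*(-4))*(-5*(1/5)²))/9 = 2 + (-(-340)*(⅕)²)/9 = 2 + (-(-340)/25)/9 = 2 + (-68*(-⅕))/9 = 2 + (⅑)*(68/5) = 2 + 68/45 = 158/45 ≈ 3.5111)
(u - 130)*(-4 - W(7)) = (158/45 - 130)*(-4 - 1*14) = -5692*(-4 - 14)/45 = -5692/45*(-18) = 11384/5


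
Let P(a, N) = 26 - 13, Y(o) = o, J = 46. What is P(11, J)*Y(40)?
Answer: 520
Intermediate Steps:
P(a, N) = 13
P(11, J)*Y(40) = 13*40 = 520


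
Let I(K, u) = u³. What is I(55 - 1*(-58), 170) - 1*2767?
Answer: 4910233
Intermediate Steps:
I(55 - 1*(-58), 170) - 1*2767 = 170³ - 1*2767 = 4913000 - 2767 = 4910233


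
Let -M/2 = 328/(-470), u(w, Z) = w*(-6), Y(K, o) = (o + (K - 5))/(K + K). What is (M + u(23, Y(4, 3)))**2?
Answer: 1030538404/55225 ≈ 18661.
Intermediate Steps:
Y(K, o) = (-5 + K + o)/(2*K) (Y(K, o) = (o + (-5 + K))/((2*K)) = (-5 + K + o)*(1/(2*K)) = (-5 + K + o)/(2*K))
u(w, Z) = -6*w
M = 328/235 (M = -656/(-470) = -656*(-1)/470 = -2*(-164/235) = 328/235 ≈ 1.3957)
(M + u(23, Y(4, 3)))**2 = (328/235 - 6*23)**2 = (328/235 - 138)**2 = (-32102/235)**2 = 1030538404/55225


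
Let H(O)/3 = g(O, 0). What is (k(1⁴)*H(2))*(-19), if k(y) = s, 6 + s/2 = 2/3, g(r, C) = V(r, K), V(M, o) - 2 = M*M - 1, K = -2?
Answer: 3040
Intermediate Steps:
V(M, o) = 1 + M² (V(M, o) = 2 + (M*M - 1) = 2 + (M² - 1) = 2 + (-1 + M²) = 1 + M²)
g(r, C) = 1 + r²
H(O) = 3 + 3*O² (H(O) = 3*(1 + O²) = 3 + 3*O²)
s = -32/3 (s = -12 + 2*(2/3) = -12 + 2*(2*(⅓)) = -12 + 2*(⅔) = -12 + 4/3 = -32/3 ≈ -10.667)
k(y) = -32/3
(k(1⁴)*H(2))*(-19) = -32*(3 + 3*2²)/3*(-19) = -32*(3 + 3*4)/3*(-19) = -32*(3 + 12)/3*(-19) = -32/3*15*(-19) = -160*(-19) = 3040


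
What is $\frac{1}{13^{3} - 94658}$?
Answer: $- \frac{1}{92461} \approx -1.0815 \cdot 10^{-5}$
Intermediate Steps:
$\frac{1}{13^{3} - 94658} = \frac{1}{2197 - 94658} = \frac{1}{-92461} = - \frac{1}{92461}$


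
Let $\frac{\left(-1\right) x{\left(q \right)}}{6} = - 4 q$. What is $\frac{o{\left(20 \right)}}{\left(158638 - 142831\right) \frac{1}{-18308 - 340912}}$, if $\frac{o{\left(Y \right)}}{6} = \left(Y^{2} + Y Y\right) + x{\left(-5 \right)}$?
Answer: $- \frac{488539200}{5269} \approx -92720.0$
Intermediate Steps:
$x{\left(q \right)} = 24 q$ ($x{\left(q \right)} = - 6 \left(- 4 q\right) = 24 q$)
$o{\left(Y \right)} = -720 + 12 Y^{2}$ ($o{\left(Y \right)} = 6 \left(\left(Y^{2} + Y Y\right) + 24 \left(-5\right)\right) = 6 \left(\left(Y^{2} + Y^{2}\right) - 120\right) = 6 \left(2 Y^{2} - 120\right) = 6 \left(-120 + 2 Y^{2}\right) = -720 + 12 Y^{2}$)
$\frac{o{\left(20 \right)}}{\left(158638 - 142831\right) \frac{1}{-18308 - 340912}} = \frac{-720 + 12 \cdot 20^{2}}{\left(158638 - 142831\right) \frac{1}{-18308 - 340912}} = \frac{-720 + 12 \cdot 400}{15807 \frac{1}{-359220}} = \frac{-720 + 4800}{15807 \left(- \frac{1}{359220}\right)} = \frac{4080}{- \frac{5269}{119740}} = 4080 \left(- \frac{119740}{5269}\right) = - \frac{488539200}{5269}$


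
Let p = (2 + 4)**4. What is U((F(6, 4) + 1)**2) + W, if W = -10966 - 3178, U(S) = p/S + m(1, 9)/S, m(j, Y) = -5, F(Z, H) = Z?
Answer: -691765/49 ≈ -14118.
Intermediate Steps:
p = 1296 (p = 6**4 = 1296)
U(S) = 1291/S (U(S) = 1296/S - 5/S = 1291/S)
W = -14144
U((F(6, 4) + 1)**2) + W = 1291/((6 + 1)**2) - 14144 = 1291/(7**2) - 14144 = 1291/49 - 14144 = -691765/49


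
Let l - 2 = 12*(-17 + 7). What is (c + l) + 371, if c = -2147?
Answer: -1894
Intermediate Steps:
l = -118 (l = 2 + 12*(-17 + 7) = 2 + 12*(-10) = 2 - 120 = -118)
(c + l) + 371 = (-2147 - 118) + 371 = -2265 + 371 = -1894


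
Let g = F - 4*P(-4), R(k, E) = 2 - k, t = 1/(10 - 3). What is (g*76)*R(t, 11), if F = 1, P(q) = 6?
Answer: -22724/7 ≈ -3246.3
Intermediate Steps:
t = ⅐ (t = 1/7 = ⅐ ≈ 0.14286)
g = -23 (g = 1 - 4*6 = 1 - 24 = -23)
(g*76)*R(t, 11) = (-23*76)*(2 - 1*⅐) = -1748*(2 - ⅐) = -1748*13/7 = -22724/7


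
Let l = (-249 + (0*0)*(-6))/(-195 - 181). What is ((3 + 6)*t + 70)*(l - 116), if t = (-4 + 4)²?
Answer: -1517845/188 ≈ -8073.6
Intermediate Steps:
t = 0 (t = 0² = 0)
l = 249/376 (l = (-249 + 0*(-6))/(-376) = (-249 + 0)*(-1/376) = -249*(-1/376) = 249/376 ≈ 0.66223)
((3 + 6)*t + 70)*(l - 116) = ((3 + 6)*0 + 70)*(249/376 - 116) = (9*0 + 70)*(-43367/376) = (0 + 70)*(-43367/376) = 70*(-43367/376) = -1517845/188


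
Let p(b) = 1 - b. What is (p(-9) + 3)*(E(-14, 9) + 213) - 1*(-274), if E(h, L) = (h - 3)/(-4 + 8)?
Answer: 11951/4 ≈ 2987.8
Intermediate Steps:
E(h, L) = -¾ + h/4 (E(h, L) = (-3 + h)/4 = (-3 + h)*(¼) = -¾ + h/4)
(p(-9) + 3)*(E(-14, 9) + 213) - 1*(-274) = ((1 - 1*(-9)) + 3)*((-¾ + (¼)*(-14)) + 213) - 1*(-274) = ((1 + 9) + 3)*((-¾ - 7/2) + 213) + 274 = (10 + 3)*(-17/4 + 213) + 274 = 13*(835/4) + 274 = 10855/4 + 274 = 11951/4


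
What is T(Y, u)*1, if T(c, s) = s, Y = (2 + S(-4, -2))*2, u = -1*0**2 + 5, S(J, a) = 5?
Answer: 5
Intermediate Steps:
u = 5 (u = -1*0 + 5 = 0 + 5 = 5)
Y = 14 (Y = (2 + 5)*2 = 7*2 = 14)
T(Y, u)*1 = 5*1 = 5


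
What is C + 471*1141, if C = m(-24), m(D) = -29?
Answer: 537382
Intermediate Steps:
C = -29
C + 471*1141 = -29 + 471*1141 = -29 + 537411 = 537382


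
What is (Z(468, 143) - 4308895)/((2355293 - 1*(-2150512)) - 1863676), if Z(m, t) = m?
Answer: -4308427/2642129 ≈ -1.6307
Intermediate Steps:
(Z(468, 143) - 4308895)/((2355293 - 1*(-2150512)) - 1863676) = (468 - 4308895)/((2355293 - 1*(-2150512)) - 1863676) = -4308427/((2355293 + 2150512) - 1863676) = -4308427/(4505805 - 1863676) = -4308427/2642129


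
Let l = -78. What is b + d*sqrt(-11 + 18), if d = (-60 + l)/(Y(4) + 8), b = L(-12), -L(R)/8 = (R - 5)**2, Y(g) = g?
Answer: -2312 - 23*sqrt(7)/2 ≈ -2342.4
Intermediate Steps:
L(R) = -8*(-5 + R)**2 (L(R) = -8*(R - 5)**2 = -8*(-5 + R)**2)
b = -2312 (b = -8*(-5 - 12)**2 = -8*(-17)**2 = -8*289 = -2312)
d = -23/2 (d = (-60 - 78)/(4 + 8) = -138/12 = -138*1/12 = -23/2 ≈ -11.500)
b + d*sqrt(-11 + 18) = -2312 - 23*sqrt(-11 + 18)/2 = -2312 - 23*sqrt(7)/2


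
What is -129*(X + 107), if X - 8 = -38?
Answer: -9933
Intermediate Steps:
X = -30 (X = 8 - 38 = -30)
-129*(X + 107) = -129*(-30 + 107) = -129*77 = -9933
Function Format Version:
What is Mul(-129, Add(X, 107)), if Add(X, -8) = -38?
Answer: -9933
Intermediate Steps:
X = -30 (X = Add(8, -38) = -30)
Mul(-129, Add(X, 107)) = Mul(-129, Add(-30, 107)) = Mul(-129, 77) = -9933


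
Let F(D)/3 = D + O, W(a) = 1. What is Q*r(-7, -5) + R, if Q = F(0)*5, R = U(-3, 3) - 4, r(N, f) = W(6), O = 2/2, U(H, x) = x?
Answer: 14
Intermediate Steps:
O = 1 (O = 2*(½) = 1)
r(N, f) = 1
R = -1 (R = 3 - 4 = -1)
F(D) = 3 + 3*D (F(D) = 3*(D + 1) = 3*(1 + D) = 3 + 3*D)
Q = 15 (Q = (3 + 3*0)*5 = (3 + 0)*5 = 3*5 = 15)
Q*r(-7, -5) + R = 15*1 - 1 = 15 - 1 = 14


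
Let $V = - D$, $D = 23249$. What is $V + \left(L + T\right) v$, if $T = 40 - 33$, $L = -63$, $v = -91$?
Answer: $-18153$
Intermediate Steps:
$T = 7$ ($T = 40 - 33 = 7$)
$V = -23249$ ($V = \left(-1\right) 23249 = -23249$)
$V + \left(L + T\right) v = -23249 + \left(-63 + 7\right) \left(-91\right) = -23249 - -5096 = -23249 + 5096 = -18153$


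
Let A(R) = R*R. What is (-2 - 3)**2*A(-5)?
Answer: 625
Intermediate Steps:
A(R) = R**2
(-2 - 3)**2*A(-5) = (-2 - 3)**2*(-5)**2 = (-5)**2*25 = 25*25 = 625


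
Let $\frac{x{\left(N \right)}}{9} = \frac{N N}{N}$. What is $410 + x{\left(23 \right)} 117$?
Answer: $24629$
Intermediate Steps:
$x{\left(N \right)} = 9 N$ ($x{\left(N \right)} = 9 \frac{N N}{N} = 9 \frac{N^{2}}{N} = 9 N$)
$410 + x{\left(23 \right)} 117 = 410 + 9 \cdot 23 \cdot 117 = 410 + 207 \cdot 117 = 410 + 24219 = 24629$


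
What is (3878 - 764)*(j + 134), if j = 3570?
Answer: 11534256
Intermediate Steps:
(3878 - 764)*(j + 134) = (3878 - 764)*(3570 + 134) = 3114*3704 = 11534256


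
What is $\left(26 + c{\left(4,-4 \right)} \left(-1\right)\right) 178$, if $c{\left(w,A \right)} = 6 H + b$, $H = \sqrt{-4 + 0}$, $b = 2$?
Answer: $4272 - 2136 i \approx 4272.0 - 2136.0 i$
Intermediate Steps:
$H = 2 i$ ($H = \sqrt{-4} = 2 i \approx 2.0 i$)
$c{\left(w,A \right)} = 2 + 12 i$ ($c{\left(w,A \right)} = 6 \cdot 2 i + 2 = 12 i + 2 = 2 + 12 i$)
$\left(26 + c{\left(4,-4 \right)} \left(-1\right)\right) 178 = \left(26 + \left(2 + 12 i\right) \left(-1\right)\right) 178 = \left(26 - \left(2 + 12 i\right)\right) 178 = \left(24 - 12 i\right) 178 = 4272 - 2136 i$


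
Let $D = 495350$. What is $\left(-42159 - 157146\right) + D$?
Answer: $296045$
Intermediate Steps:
$\left(-42159 - 157146\right) + D = \left(-42159 - 157146\right) + 495350 = -199305 + 495350 = 296045$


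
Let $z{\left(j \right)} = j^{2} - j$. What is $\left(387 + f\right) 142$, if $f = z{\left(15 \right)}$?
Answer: $84774$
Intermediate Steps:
$f = 210$ ($f = 15 \left(-1 + 15\right) = 15 \cdot 14 = 210$)
$\left(387 + f\right) 142 = \left(387 + 210\right) 142 = 597 \cdot 142 = 84774$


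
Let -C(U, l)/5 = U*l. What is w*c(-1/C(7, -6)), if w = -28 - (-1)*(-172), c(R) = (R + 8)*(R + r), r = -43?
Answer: 30326098/441 ≈ 68767.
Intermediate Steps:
C(U, l) = -5*U*l
c(R) = (-43 + R)*(8 + R) (c(R) = (R + 8)*(R - 43) = (8 + R)*(-43 + R) = (-43 + R)*(8 + R))
w = -200 (w = -28 - 1*172 = -28 - 172 = -200)
w*c(-1/C(7, -6)) = -200*(-344 + (-1/((-5*7*(-6))))² - (-35)/((-5*7*(-6)))) = -200*(-344 + (-1/210)² - (-35)/210) = -200*(-344 + (-1*1/210)² - (-35)/210) = -200*(-344 + (-1/210)² - 35*(-1/210)) = -200*(-344 + 1/44100 + ⅙) = -200*(-15163049/44100) = 30326098/441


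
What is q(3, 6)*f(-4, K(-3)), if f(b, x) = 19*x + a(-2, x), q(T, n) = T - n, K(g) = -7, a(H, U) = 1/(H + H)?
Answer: 1599/4 ≈ 399.75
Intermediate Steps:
a(H, U) = 1/(2*H)
f(b, x) = -¼ + 19*x (f(b, x) = 19*x + (½)/(-2) = 19*x + (½)*(-½) = 19*x - ¼ = -¼ + 19*x)
q(3, 6)*f(-4, K(-3)) = (3 - 1*6)*(-¼ + 19*(-7)) = (3 - 6)*(-¼ - 133) = -3*(-533/4) = 1599/4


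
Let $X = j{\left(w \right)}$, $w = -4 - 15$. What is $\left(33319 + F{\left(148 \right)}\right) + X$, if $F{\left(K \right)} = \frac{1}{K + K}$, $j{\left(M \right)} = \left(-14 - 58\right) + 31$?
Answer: $\frac{9850289}{296} \approx 33278.0$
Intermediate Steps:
$w = -19$ ($w = -4 - 15 = -19$)
$j{\left(M \right)} = -41$ ($j{\left(M \right)} = -72 + 31 = -41$)
$X = -41$
$F{\left(K \right)} = \frac{1}{2 K}$
$\left(33319 + F{\left(148 \right)}\right) + X = \left(33319 + \frac{1}{2 \cdot 148}\right) - 41 = \left(33319 + \frac{1}{2} \cdot \frac{1}{148}\right) - 41 = \left(33319 + \frac{1}{296}\right) - 41 = \frac{9862425}{296} - 41 = \frac{9850289}{296}$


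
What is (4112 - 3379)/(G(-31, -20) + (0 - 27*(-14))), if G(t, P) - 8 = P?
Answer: 733/366 ≈ 2.0027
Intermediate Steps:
G(t, P) = 8 + P
(4112 - 3379)/(G(-31, -20) + (0 - 27*(-14))) = (4112 - 3379)/((8 - 20) + (0 - 27*(-14))) = 733/(-12 + (0 + 378)) = 733/(-12 + 378) = 733/366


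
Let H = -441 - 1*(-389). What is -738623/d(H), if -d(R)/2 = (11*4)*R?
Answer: -738623/4576 ≈ -161.41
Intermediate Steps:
H = -52 (H = -441 + 389 = -52)
d(R) = -88*R (d(R) = -2*11*4*R = -88*R)
-738623/d(H) = -738623/((-88*(-52))) = -738623/4576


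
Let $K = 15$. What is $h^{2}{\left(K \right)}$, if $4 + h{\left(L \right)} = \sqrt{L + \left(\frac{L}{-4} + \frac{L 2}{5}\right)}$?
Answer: $\frac{\left(8 - \sqrt{69}\right)^{2}}{4} \approx 0.023505$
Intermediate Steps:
$h{\left(L \right)} = -4 + \frac{\sqrt{115} \sqrt{L}}{10}$ ($h{\left(L \right)} = -4 + \sqrt{L + \left(\frac{L}{-4} + \frac{L 2}{5}\right)} = -4 + \sqrt{L + \left(L \left(- \frac{1}{4}\right) + 2 L \frac{1}{5}\right)} = -4 + \sqrt{L + \left(- \frac{L}{4} + \frac{2 L}{5}\right)} = -4 + \sqrt{L + \frac{3 L}{20}} = -4 + \sqrt{\frac{23 L}{20}} = -4 + \frac{\sqrt{115} \sqrt{L}}{10}$)
$h^{2}{\left(K \right)} = \left(-4 + \frac{\sqrt{115} \sqrt{15}}{10}\right)^{2} = \left(-4 + \frac{\sqrt{69}}{2}\right)^{2}$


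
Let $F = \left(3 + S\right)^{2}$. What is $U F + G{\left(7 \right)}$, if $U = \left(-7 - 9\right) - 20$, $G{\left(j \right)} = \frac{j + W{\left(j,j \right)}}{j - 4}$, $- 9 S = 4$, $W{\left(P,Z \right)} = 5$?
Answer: $- \frac{2080}{9} \approx -231.11$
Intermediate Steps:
$S = - \frac{4}{9}$ ($S = \left(- \frac{1}{9}\right) 4 = - \frac{4}{9} \approx -0.44444$)
$G{\left(j \right)} = \frac{5 + j}{-4 + j}$ ($G{\left(j \right)} = \frac{j + 5}{j - 4} = \frac{5 + j}{-4 + j}$)
$U = -36$ ($U = \left(-7 - 9\right) - 20 = -16 - 20 = -36$)
$F = \frac{529}{81}$ ($F = \left(3 - \frac{4}{9}\right)^{2} = \left(\frac{23}{9}\right)^{2} = \frac{529}{81} \approx 6.5309$)
$U F + G{\left(7 \right)} = \left(-36\right) \frac{529}{81} + \frac{5 + 7}{-4 + 7} = - \frac{2116}{9} + \frac{1}{3} \cdot 12 = - \frac{2116}{9} + 4 = - \frac{2080}{9}$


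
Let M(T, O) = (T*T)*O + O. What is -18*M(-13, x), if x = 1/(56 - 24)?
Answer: -765/8 ≈ -95.625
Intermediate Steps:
x = 1/32 ≈ 0.031250
M(T, O) = O + O*T**2 (M(T, O) = T**2*O + O = O*T**2 + O = O + O*T**2)
-18*M(-13, x) = -9*(1 + (-13)**2)/16 = -9*(1 + 169)/16 = -9*170/16 = -18*85/16 = -765/8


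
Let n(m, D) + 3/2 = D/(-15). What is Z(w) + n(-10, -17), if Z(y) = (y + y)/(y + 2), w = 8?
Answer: 37/30 ≈ 1.2333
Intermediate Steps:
n(m, D) = -3/2 - D/15 (n(m, D) = -3/2 + D/(-15) = -3/2 + D*(-1/15) = -3/2 - D/15)
Z(y) = 2*y/(2 + y) (Z(y) = (2*y)/(2 + y) = 2*y/(2 + y))
Z(w) + n(-10, -17) = 2*8/(2 + 8) + (-3/2 - 1/15*(-17)) = 2*8/10 + (-3/2 + 17/15) = 2*8*(1/10) - 11/30 = 8/5 - 11/30 = 37/30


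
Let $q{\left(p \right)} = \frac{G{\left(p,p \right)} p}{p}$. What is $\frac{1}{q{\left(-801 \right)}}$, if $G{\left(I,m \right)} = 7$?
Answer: $\frac{1}{7} \approx 0.14286$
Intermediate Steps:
$q{\left(p \right)} = 7$ ($q{\left(p \right)} = \frac{7 p}{p} = 7$)
$\frac{1}{q{\left(-801 \right)}} = \frac{1}{7}$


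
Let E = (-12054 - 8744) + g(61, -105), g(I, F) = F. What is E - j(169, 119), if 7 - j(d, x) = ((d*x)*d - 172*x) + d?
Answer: 3357550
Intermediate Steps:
j(d, x) = 7 - d + 172*x - x*d**2 (j(d, x) = 7 - (((d*x)*d - 172*x) + d) = 7 - ((x*d**2 - 172*x) + d) = 7 - ((-172*x + x*d**2) + d) = 7 - (d - 172*x + x*d**2) = 7 + (-d + 172*x - x*d**2) = 7 - d + 172*x - x*d**2)
E = -20903 (E = (-12054 - 8744) - 105 = -20798 - 105 = -20903)
E - j(169, 119) = -20903 - (7 - 1*169 + 172*119 - 1*119*169**2) = -20903 - (7 - 169 + 20468 - 1*119*28561) = -20903 - (7 - 169 + 20468 - 3398759) = -20903 - 1*(-3378453) = -20903 + 3378453 = 3357550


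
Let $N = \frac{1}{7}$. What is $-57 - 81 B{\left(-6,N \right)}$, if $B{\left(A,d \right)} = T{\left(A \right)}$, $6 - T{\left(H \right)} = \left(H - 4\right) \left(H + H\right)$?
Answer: $9177$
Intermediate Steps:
$N = \frac{1}{7} \approx 0.14286$
$T{\left(H \right)} = 6 - 2 H \left(-4 + H\right)$ ($T{\left(H \right)} = 6 - \left(H - 4\right) \left(H + H\right) = 6 - \left(-4 + H\right) 2 H = 6 - 2 H \left(-4 + H\right)$)
$B{\left(A,d \right)} = 6 - 2 A^{2} + 8 A$
$-57 - 81 B{\left(-6,N \right)} = -57 - 81 \left(6 - 2 \left(-6\right)^{2} + 8 \left(-6\right)\right) = -57 - 81 \left(6 - 72 - 48\right) = -57 - -9234 = -57 + 9234 = 9177$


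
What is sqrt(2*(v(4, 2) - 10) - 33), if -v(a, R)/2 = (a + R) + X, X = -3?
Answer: I*sqrt(65) ≈ 8.0623*I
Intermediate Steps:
v(a, R) = 6 - 2*R - 2*a (v(a, R) = -2*((a + R) - 3) = -2*((R + a) - 3) = -2*(-3 + R + a) = 6 - 2*R - 2*a)
sqrt(2*(v(4, 2) - 10) - 33) = sqrt(2*((6 - 2*2 - 2*4) - 10) - 33) = sqrt(2*((6 - 4 - 8) - 10) - 33) = sqrt(2*(-6 - 10) - 33) = sqrt(2*(-16) - 33) = sqrt(-32 - 33) = sqrt(-65) = I*sqrt(65)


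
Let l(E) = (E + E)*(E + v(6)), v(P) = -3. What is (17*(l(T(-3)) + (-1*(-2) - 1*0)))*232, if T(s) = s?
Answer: 149872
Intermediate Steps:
l(E) = 2*E*(-3 + E) (l(E) = (E + E)*(E - 3) = (2*E)*(-3 + E) = 2*E*(-3 + E))
(17*(l(T(-3)) + (-1*(-2) - 1*0)))*232 = (17*(2*(-3)*(-3 - 3) + (-1*(-2) - 1*0)))*232 = (17*(2*(-3)*(-6) + (2 + 0)))*232 = (17*(36 + 2))*232 = (17*38)*232 = 646*232 = 149872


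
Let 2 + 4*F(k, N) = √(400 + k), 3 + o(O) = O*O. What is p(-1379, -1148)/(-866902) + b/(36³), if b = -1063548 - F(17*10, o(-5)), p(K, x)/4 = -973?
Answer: -921809869693/40446179712 - √570/186624 ≈ -22.791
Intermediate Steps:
p(K, x) = -3892 (p(K, x) = 4*(-973) = -3892)
o(O) = -3 + O² (o(O) = -3 + O*O = -3 + O²)
F(k, N) = -½ + √(400 + k)/4
b = -2127095/2 - √570/4 (b = -1063548 - (-½ + √(400 + 17*10)/4) = -1063548 - (-½ + √(400 + 170)/4) = -1063548 - (-½ + √570/4) = -1063548 + (½ - √570/4) = -2127095/2 - √570/4 ≈ -1.0636e+6)
p(-1379, -1148)/(-866902) + b/(36³) = -3892/(-866902) + (-2127095/2 - √570/4)/(36³) = -3892*(-1/866902) + (-2127095/2 - √570/4)/46656 = 1946/433451 + (-2127095/2 - √570/4)*(1/46656) = 1946/433451 + (-2127095/93312 - √570/186624) = -921809869693/40446179712 - √570/186624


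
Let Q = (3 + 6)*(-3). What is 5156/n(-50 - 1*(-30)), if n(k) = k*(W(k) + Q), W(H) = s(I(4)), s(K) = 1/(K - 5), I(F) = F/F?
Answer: 5156/545 ≈ 9.4606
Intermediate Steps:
I(F) = 1
s(K) = 1/(-5 + K)
W(H) = -¼ (W(H) = 1/(-5 + 1) = 1/(-4) = -¼)
Q = -27 (Q = 9*(-3) = -27)
n(k) = -109*k/4 (n(k) = k*(-¼ - 27) = k*(-109/4) = -109*k/4)
5156/n(-50 - 1*(-30)) = 5156/((-109*(-50 - 1*(-30))/4)) = 5156/((-109*(-50 + 30)/4)) = 5156/((-109/4*(-20))) = 5156/545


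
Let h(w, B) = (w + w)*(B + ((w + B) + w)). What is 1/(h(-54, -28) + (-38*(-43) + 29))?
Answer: 1/19375 ≈ 5.1613e-5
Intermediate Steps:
h(w, B) = 2*w*(2*B + 2*w) (h(w, B) = (2*w)*(B + ((B + w) + w)) = (2*w)*(B + (B + 2*w)) = (2*w)*(2*B + 2*w) = 2*w*(2*B + 2*w))
1/(h(-54, -28) + (-38*(-43) + 29)) = 1/(4*(-54)*(-28 - 54) + (-38*(-43) + 29)) = 1/(4*(-54)*(-82) + (1634 + 29)) = 1/(17712 + 1663) = 1/19375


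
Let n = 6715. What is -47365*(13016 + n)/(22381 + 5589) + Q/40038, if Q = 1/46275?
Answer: -86575587075660439/2591082692325 ≈ -33413.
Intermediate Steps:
Q = 1/46275 ≈ 2.1610e-5
-47365*(13016 + n)/(22381 + 5589) + Q/40038 = -47365*(13016 + 6715)/(22381 + 5589) + (1/46275)/40038 = -47365/(27970/19731) + (1/46275)*(1/40038) = -47365/(27970*(1/19731)) + 1/1852758450 = -47365/27970/19731 + 1/1852758450 = -47365*19731/27970 + 1/1852758450 = -186911763/5594 + 1/1852758450 = -86575587075660439/2591082692325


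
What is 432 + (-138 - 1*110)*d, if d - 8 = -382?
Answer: 93184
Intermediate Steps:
d = -374 (d = 8 - 382 = -374)
432 + (-138 - 1*110)*d = 432 + (-138 - 1*110)*(-374) = 432 + (-138 - 110)*(-374) = 432 - 248*(-374) = 432 + 92752 = 93184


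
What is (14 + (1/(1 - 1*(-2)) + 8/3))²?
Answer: 289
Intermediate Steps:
(14 + (1/(1 - 1*(-2)) + 8/3))² = (14 + (1/(1 + 2) + 8*(⅓)))² = (14 + (1/3 + 8/3))² = (14 + (1*(⅓) + 8/3))² = (14 + (⅓ + 8/3))² = (14 + 3)² = 17² = 289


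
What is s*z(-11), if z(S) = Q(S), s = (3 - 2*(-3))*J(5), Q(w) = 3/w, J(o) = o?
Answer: -135/11 ≈ -12.273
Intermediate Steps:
s = 45 (s = (3 - 2*(-3))*5 = (3 + 6)*5 = 9*5 = 45)
z(S) = 3/S
s*z(-11) = 45*(3/(-11)) = 45*(3*(-1/11)) = 45*(-3/11) = -135/11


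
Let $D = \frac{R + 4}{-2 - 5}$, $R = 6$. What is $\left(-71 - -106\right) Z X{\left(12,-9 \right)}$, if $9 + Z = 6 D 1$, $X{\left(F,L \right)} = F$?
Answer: $-7380$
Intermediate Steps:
$D = - \frac{10}{7}$ ($D = \frac{6 + 4}{-2 - 5} = \frac{10}{-7} = 10 \left(- \frac{1}{7}\right) = - \frac{10}{7} \approx -1.4286$)
$Z = - \frac{123}{7}$ ($Z = -9 + 6 \left(- \frac{10}{7}\right) 1 = -9 - \frac{60}{7} = - \frac{123}{7} \approx -17.571$)
$\left(-71 - -106\right) Z X{\left(12,-9 \right)} = \left(-71 - -106\right) \left(- \frac{123}{7}\right) 12 = \left(-71 + 106\right) \left(- \frac{123}{7}\right) 12 = 35 \left(- \frac{123}{7}\right) 12 = \left(-615\right) 12 = -7380$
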